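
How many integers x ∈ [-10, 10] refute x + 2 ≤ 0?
Counterexamples in [-10, 10]: {-1, 0, 1, 2, 3, 4, 5, 6, 7, 8, 9, 10}.

Counting them gives 12 values.

Answer: 12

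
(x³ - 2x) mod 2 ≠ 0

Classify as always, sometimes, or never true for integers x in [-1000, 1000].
Holds at x = 1: LHS = (1³ - 2·1) mod 2 = (-1) mod 2 = 1; 1 ≠ 0 — holds
Fails at x = 0: LHS = (0³ - 2·0) mod 2 = 0 mod 2 = 0; 0 ≠ 0 — FAILS
It is satisfied by some integers in the range but not all.

Answer: Sometimes true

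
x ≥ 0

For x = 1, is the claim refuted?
Substitute x = 1 into the relation:
x = 1: 1 ≥ 0 — holds

The claim holds here, so x = 1 is not a counterexample. (A counterexample exists elsewhere, e.g. x = -1.)

Answer: No, x = 1 is not a counterexample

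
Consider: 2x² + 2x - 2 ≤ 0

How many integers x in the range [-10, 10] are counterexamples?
Counterexamples in [-10, 10]: {-10, -9, -8, -7, -6, -5, -4, -3, -2, 1, 2, 3, 4, 5, 6, 7, 8, 9, 10}.

Counting them gives 19 values.

Answer: 19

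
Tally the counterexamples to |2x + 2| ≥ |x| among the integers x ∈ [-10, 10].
Counterexamples in [-10, 10]: {-1}.

Counting them gives 1 values.

Answer: 1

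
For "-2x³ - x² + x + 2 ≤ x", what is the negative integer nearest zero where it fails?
Testing negative integers from -1 downward:
x = -1: LHS = -2·(-1)³ - (-1)² + (-1) + 2 = 2; 2 ≤ -1 — FAILS  ← closest negative counterexample to 0

Answer: x = -1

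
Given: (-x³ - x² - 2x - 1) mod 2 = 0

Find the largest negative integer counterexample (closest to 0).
Testing negative integers from -1 downward:
x = -1: LHS = (-(-1)³ - (-1)² - 2·(-1) - 1) mod 2 = 1 mod 2 = 1; 1 = 0 — FAILS  ← closest negative counterexample to 0

Answer: x = -1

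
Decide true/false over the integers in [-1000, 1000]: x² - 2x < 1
The claim fails at x = -1:
x = -1: LHS = (-1)² - 2·(-1) = 3; 3 < 1 — FAILS

Because a single integer refutes it, the statement is false.

Answer: False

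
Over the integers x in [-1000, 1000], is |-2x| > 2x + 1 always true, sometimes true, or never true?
Holds at x = -1: LHS = |-2·(-1)| = |2| = 2, RHS = 2·(-1) + 1 = -1; 2 > -1 — holds
Fails at x = 0: LHS = |-2·0| = |0| = 0, RHS = 2·0 + 1 = 1; 0 > 1 — FAILS
It is satisfied by some integers in the range but not all.

Answer: Sometimes true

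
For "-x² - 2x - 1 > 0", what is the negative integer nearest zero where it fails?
Testing negative integers from -1 downward:
x = -1: LHS = -(-1)² - 2·(-1) - 1 = 0; 0 > 0 — FAILS  ← closest negative counterexample to 0

Answer: x = -1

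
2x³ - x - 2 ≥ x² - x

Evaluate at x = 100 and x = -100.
x = 100: LHS = 2·100³ - 100 - 2 = 1999898, RHS = 100² - 100 = 9900; 1999898 ≥ 9900 — holds
x = -100: LHS = 2·(-100)³ - (-100) - 2 = -1999902, RHS = (-100)² - (-100) = 10100; -1999902 ≥ 10100 — FAILS

Answer: Partially: holds for x = 100, fails for x = -100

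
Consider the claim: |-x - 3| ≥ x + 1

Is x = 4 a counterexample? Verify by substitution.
Substitute x = 4 into the relation:
x = 4: LHS = |-4 - 3| = |-7| = 7, RHS = 4 + 1 = 5; 7 ≥ 5 — holds

The relation holds at x = 4, so it is not a counterexample.

Answer: No, x = 4 is not a counterexample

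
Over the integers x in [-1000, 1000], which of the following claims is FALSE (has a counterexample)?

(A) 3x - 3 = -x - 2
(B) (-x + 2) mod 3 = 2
(A) x = 0: LHS = 3·0 - 3 = -3, RHS = -0 - 2 = -2; -3 = -2 — FAILS
(B) x = 1: LHS = (-1 + 2) mod 3 = 1 mod 3 = 1; 1 = 2 — FAILS

Answer: Both A and B are false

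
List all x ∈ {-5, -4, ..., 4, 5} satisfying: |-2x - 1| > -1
An absolute value is never negative, so the left side is ≥ 0 for every x, while the right side is -1. Tightest case in [-5, 5] is x = 0:
x = 0: LHS = |-2·0 - 1| = |-1| = 1; 1 > -1 — holds
Hence LHS − RHS is never zero or negative, i.e. LHS > RHS throughout, so the relation holds for every integer in [-5, 5].

Answer: All integers in [-5, 5]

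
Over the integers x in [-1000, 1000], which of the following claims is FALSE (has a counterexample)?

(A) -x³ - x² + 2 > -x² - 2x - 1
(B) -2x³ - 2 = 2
(A) x = 2: LHS = -2³ - 2² + 2 = -10, RHS = -2² - 2·2 - 1 = -9; -10 > -9 — FAILS
(B) x = 0: LHS = -2·0³ - 2 = -2; -2 = 2 — FAILS

Answer: Both A and B are false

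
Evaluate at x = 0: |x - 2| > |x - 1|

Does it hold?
x = 0: LHS = |0 - 2| = |-2| = 2, RHS = |0 - 1| = |-1| = 1; 2 > 1 — holds

The relation is satisfied at x = 0.

Answer: Yes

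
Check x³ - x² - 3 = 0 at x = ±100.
x = 100: LHS = 100³ - 100² - 3 = 989997; 989997 = 0 — FAILS
x = -100: LHS = (-100)³ - (-100)² - 3 = -1010003; -1010003 = 0 — FAILS

Answer: No, fails for both x = 100 and x = -100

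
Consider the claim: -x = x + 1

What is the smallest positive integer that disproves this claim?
Testing positive integers:
x = 1: RHS = 1 + 1 = 2; -1 = 2 — FAILS  ← smallest positive counterexample

Answer: x = 1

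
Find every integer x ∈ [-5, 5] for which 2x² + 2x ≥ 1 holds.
Holds for: {-5, -4, -3, -2, 1, 2, 3, 4, 5}
Fails for: {-1, 0}

Answer: {-5, -4, -3, -2, 1, 2, 3, 4, 5}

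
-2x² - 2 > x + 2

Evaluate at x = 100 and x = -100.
x = 100: LHS = -2·100² - 2 = -20002, RHS = 100 + 2 = 102; -20002 > 102 — FAILS
x = -100: LHS = -2·(-100)² - 2 = -20002, RHS = (-100) + 2 = -98; -20002 > -98 — FAILS

Answer: No, fails for both x = 100 and x = -100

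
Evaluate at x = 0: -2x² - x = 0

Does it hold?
x = 0: LHS = -2·0² - 0 = 0; 0 = 0 — holds

The relation is satisfied at x = 0.

Answer: Yes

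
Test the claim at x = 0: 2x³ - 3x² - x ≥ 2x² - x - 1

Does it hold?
x = 0: LHS = 2·0³ - 3·0² - 0 = 0, RHS = 2·0² - 0 - 1 = -1; 0 ≥ -1 — holds

The relation is satisfied at x = 0.

Answer: Yes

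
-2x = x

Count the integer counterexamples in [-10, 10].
Counterexamples in [-10, 10]: {-10, -9, -8, -7, -6, -5, -4, -3, -2, -1, 1, 2, 3, 4, 5, 6, 7, 8, 9, 10}.

Counting them gives 20 values.

Answer: 20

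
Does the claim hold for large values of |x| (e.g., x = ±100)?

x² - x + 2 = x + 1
x = 100: LHS = 100² - 100 + 2 = 9902, RHS = 100 + 1 = 101; 9902 = 101 — FAILS
x = -100: LHS = (-100)² - (-100) + 2 = 10102, RHS = (-100) + 1 = -99; 10102 = -99 — FAILS

Answer: No, fails for both x = 100 and x = -100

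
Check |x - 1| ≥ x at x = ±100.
x = 100: LHS = |100 - 1| = |99| = 99; 99 ≥ 100 — FAILS
x = -100: LHS = |(-100) - 1| = |-101| = 101; 101 ≥ -100 — holds

Answer: Partially: fails for x = 100, holds for x = -100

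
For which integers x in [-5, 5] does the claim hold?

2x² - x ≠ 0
Holds for: {-5, -4, -3, -2, -1, 1, 2, 3, 4, 5}
Fails for: {0}

Answer: {-5, -4, -3, -2, -1, 1, 2, 3, 4, 5}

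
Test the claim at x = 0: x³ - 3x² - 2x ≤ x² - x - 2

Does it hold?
x = 0: LHS = 0³ - 3·0² - 2·0 = 0, RHS = 0² - 0 - 2 = -2; 0 ≤ -2 — FAILS

The relation fails at x = 0, so x = 0 is a counterexample.

Answer: No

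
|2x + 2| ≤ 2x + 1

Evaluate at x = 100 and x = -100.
x = 100: LHS = |2·100 + 2| = |202| = 202, RHS = 2·100 + 1 = 201; 202 ≤ 201 — FAILS
x = -100: LHS = |2·(-100) + 2| = |-198| = 198, RHS = 2·(-100) + 1 = -199; 198 ≤ -199 — FAILS

Answer: No, fails for both x = 100 and x = -100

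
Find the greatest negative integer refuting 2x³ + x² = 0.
Testing negative integers from -1 downward:
x = -1: LHS = 2·(-1)³ + (-1)² = -1; -1 = 0 — FAILS  ← closest negative counterexample to 0

Answer: x = -1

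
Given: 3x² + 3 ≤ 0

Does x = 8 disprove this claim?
Substitute x = 8 into the relation:
x = 8: LHS = 3·8² + 3 = 195; 195 ≤ 0 — FAILS

Since the claim fails at x = 8, this value is a counterexample.

Answer: Yes, x = 8 is a counterexample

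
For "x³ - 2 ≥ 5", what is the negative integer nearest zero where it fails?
Testing negative integers from -1 downward:
x = -1: LHS = (-1)³ - 2 = -3; -3 ≥ 5 — FAILS  ← closest negative counterexample to 0

Answer: x = -1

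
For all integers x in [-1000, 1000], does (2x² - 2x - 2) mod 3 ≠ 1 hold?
The claim fails at x = 0:
x = 0: LHS = (2·0² - 2·0 - 2) mod 3 = (-2) mod 3 = 1; 1 ≠ 1 — FAILS

Because a single integer refutes it, the statement is false.

Answer: False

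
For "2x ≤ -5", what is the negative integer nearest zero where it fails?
Testing negative integers from -1 downward:
x = -1: LHS = 2·(-1) = -2; -2 ≤ -5 — FAILS  ← closest negative counterexample to 0

Answer: x = -1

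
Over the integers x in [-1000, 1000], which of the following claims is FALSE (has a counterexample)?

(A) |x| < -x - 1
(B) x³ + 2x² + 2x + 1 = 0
(A) x = 0: LHS = |0| = 0, RHS = -0 - 1 = -1; 0 < -1 — FAILS
(B) x = 0: LHS = 0³ + 2·0² + 2·0 + 1 = 1; 1 = 0 — FAILS

Answer: Both A and B are false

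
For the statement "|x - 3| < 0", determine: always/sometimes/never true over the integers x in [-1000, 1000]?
An absolute value is never negative, so the left side is ≥ 0 for every x, while the right side is 0. Tightest case in [-1000, 1000] is x = 3:
x = 3: LHS = |3 - 3| = |0| = 0; 0 < 0 — FAILS
Hence LHS − RHS is never negative, i.e. LHS ≥ RHS throughout, so the claimed relation (<) fails for every integer in [-1000, 1000].

No integer in the range satisfies it.

Answer: Never true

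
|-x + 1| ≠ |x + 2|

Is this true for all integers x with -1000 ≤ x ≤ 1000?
Track d = LHS − RHS over the integers in [-1000, 1000]. Equality would need d = 0, but d changes sign only between consecutive integers, jumping over 0:
x = -1: LHS = |-(-1) + 1| = |2| = 2, RHS = |(-1) + 2| = |1| = 1; 2 ≠ 1 — holds  (d = 1)
x = 0: LHS = |-0 + 1| = |1| = 1, RHS = |0 + 2| = |2| = 2; 1 ≠ 2 — holds  (d = -1)
Away from these crossings d keeps a constant sign, and checking every integer in [-1000, 1000] confirms d ≠ 0 throughout. Hence the two sides are never equal, so the relation holds for every integer in [-1000, 1000].

No counterexample exists.

Answer: True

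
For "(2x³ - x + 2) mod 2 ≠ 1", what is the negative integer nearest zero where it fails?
Testing negative integers from -1 downward:
x = -1: LHS = (2·(-1)³ - (-1) + 2) mod 2 = 1 mod 2 = 1; 1 ≠ 1 — FAILS  ← closest negative counterexample to 0

Answer: x = -1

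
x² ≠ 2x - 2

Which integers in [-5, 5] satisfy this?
Over all integers in [-5, 5], LHS − RHS is always positive; it is smallest at x = 1, where it equals 1:
x = 1: LHS = 1² = 1, RHS = 2·1 - 2 = 0; 1 ≠ 0 — holds
At the ends of the range:
x = -5: LHS = (-5)² = 25, RHS = 2·(-5) - 2 = -12; 25 ≠ -12 — holds
x = 5: LHS = 5² = 25, RHS = 2·5 - 2 = 8; 25 ≠ 8 — holds
Hence LHS − RHS is never 0, i.e. the two sides are never equal, so the relation holds for every integer in [-5, 5].

Answer: All integers in [-5, 5]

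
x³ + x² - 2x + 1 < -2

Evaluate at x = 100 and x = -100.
x = 100: LHS = 100³ + 100² - 2·100 + 1 = 1009801; 1009801 < -2 — FAILS
x = -100: LHS = (-100)³ + (-100)² - 2·(-100) + 1 = -989799; -989799 < -2 — holds

Answer: Partially: fails for x = 100, holds for x = -100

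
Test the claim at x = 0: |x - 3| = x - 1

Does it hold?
x = 0: LHS = |0 - 3| = |-3| = 3, RHS = 0 - 1 = -1; 3 = -1 — FAILS

The relation fails at x = 0, so x = 0 is a counterexample.

Answer: No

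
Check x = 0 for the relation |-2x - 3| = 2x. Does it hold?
x = 0: LHS = |-2·0 - 3| = |-3| = 3, RHS = 2·0 = 0; 3 = 0 — FAILS

The relation fails at x = 0, so x = 0 is a counterexample.

Answer: No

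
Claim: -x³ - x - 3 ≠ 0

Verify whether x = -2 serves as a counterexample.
Substitute x = -2 into the relation:
x = -2: LHS = -(-2)³ - (-2) - 3 = 7; 7 ≠ 0 — holds

The relation holds at x = -2, so it is not a counterexample.

Answer: No, x = -2 is not a counterexample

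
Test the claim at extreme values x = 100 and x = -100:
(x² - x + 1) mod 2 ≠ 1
x = 100: LHS = (100² - 100 + 1) mod 2 = 9901 mod 2 = 1; 1 ≠ 1 — FAILS
x = -100: LHS = ((-100)² - (-100) + 1) mod 2 = 10101 mod 2 = 1; 1 ≠ 1 — FAILS

Answer: No, fails for both x = 100 and x = -100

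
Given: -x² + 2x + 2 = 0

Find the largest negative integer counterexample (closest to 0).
Testing negative integers from -1 downward:
x = -1: LHS = -(-1)² + 2·(-1) + 2 = -1; -1 = 0 — FAILS  ← closest negative counterexample to 0

Answer: x = -1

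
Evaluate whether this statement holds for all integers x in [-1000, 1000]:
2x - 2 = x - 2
The claim fails at x = 1:
x = 1: LHS = 2·1 - 2 = 0, RHS = 1 - 2 = -1; 0 = -1 — FAILS

Because a single integer refutes it, the statement is false.

Answer: False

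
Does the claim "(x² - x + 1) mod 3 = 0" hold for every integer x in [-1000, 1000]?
The claim fails at x = 0:
x = 0: LHS = (0² - 0 + 1) mod 3 = 1 mod 3 = 1; 1 = 0 — FAILS

Because a single integer refutes it, the statement is false.

Answer: False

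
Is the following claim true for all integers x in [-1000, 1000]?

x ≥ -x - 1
The claim fails at x = -1:
x = -1: RHS = -(-1) - 1 = 0; -1 ≥ 0 — FAILS

Because a single integer refutes it, the statement is false.

Answer: False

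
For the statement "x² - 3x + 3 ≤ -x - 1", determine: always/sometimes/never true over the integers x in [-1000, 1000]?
Over all integers in [-1000, 1000], LHS − RHS is smallest at x = 1, where it equals 3:
x = 1: LHS = 1² - 3·1 + 3 = 1, RHS = -1 - 1 = -2; 1 ≤ -2 — FAILS
At the ends of the range:
x = -1000: LHS = (-1000)² - 3·(-1000) + 3 = 1003003, RHS = -(-1000) - 1 = 999; 1003003 ≤ 999 — FAILS
x = 1000: LHS = 1000² - 3·1000 + 3 = 997003, RHS = -1000 - 1 = -1001; 997003 ≤ -1001 — FAILS
Hence LHS − RHS is never zero or negative, i.e. LHS > RHS throughout, so the claimed relation (≤) fails for every integer in [-1000, 1000].

No integer in the range satisfies it.

Answer: Never true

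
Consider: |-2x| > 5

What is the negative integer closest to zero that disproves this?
Testing negative integers from -1 downward:
x = -1: LHS = |-2·(-1)| = |2| = 2; 2 > 5 — FAILS  ← closest negative counterexample to 0

Answer: x = -1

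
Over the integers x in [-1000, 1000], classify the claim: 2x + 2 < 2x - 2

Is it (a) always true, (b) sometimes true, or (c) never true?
Over all integers in [-1000, 1000], LHS − RHS is smallest at x = 0, where it equals 4:
x = 0: LHS = 2·0 + 2 = 2, RHS = 2·0 - 2 = -2; 2 < -2 — FAILS
At the ends of the range:
x = -1000: LHS = 2·(-1000) + 2 = -1998, RHS = 2·(-1000) - 2 = -2002; -1998 < -2002 — FAILS
x = 1000: LHS = 2·1000 + 2 = 2002, RHS = 2·1000 - 2 = 1998; 2002 < 1998 — FAILS
Hence LHS − RHS is never negative, i.e. LHS ≥ RHS throughout, so the claimed relation (<) fails for every integer in [-1000, 1000].

No integer in the range satisfies it.

Answer: Never true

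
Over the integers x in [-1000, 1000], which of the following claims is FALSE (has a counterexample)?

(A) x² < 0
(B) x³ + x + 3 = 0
(A) x = 0: LHS = 0² = 0; 0 < 0 — FAILS
(B) x = 0: LHS = 0³ + 0 + 3 = 3; 3 = 0 — FAILS

Answer: Both A and B are false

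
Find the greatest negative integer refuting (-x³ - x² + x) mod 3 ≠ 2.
Testing negative integers from -1 downward:
x = -1: LHS = (-(-1)³ - (-1)² + (-1)) mod 3 = (-1) mod 3 = 2; 2 ≠ 2 — FAILS  ← closest negative counterexample to 0

Answer: x = -1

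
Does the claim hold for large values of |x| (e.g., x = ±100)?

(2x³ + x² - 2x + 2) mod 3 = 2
x = 100: LHS = (2·100³ + 100² - 2·100 + 2) mod 3 = 2009802 mod 3 = 0; 0 = 2 — FAILS
x = -100: LHS = (2·(-100)³ + (-100)² - 2·(-100) + 2) mod 3 = (-1989798) mod 3 = 0; 0 = 2 — FAILS

Answer: No, fails for both x = 100 and x = -100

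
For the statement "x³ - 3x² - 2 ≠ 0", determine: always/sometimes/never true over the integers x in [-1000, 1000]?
Track d = LHS − RHS over the integers in [-1000, 1000]. Equality would need d = 0, but d changes sign only between consecutive integers, jumping over 0:
x = 3: LHS = 3³ - 3·3² - 2 = -2; -2 ≠ 0 — holds  (d = -2)
x = 4: LHS = 4³ - 3·4² - 2 = 14; 14 ≠ 0 — holds  (d = 14)
Away from these crossings d keeps a constant sign, and checking every integer in [-1000, 1000] confirms d ≠ 0 throughout. Hence the two sides are never equal, so the relation holds for every integer in [-1000, 1000].

No counterexample exists.

Answer: Always true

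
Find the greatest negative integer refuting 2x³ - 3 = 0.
Testing negative integers from -1 downward:
x = -1: LHS = 2·(-1)³ - 3 = -5; -5 = 0 — FAILS  ← closest negative counterexample to 0

Answer: x = -1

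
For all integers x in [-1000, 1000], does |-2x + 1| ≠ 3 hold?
The claim fails at x = -1:
x = -1: LHS = |-2·(-1) + 1| = |3| = 3; 3 ≠ 3 — FAILS

Because a single integer refutes it, the statement is false.

Answer: False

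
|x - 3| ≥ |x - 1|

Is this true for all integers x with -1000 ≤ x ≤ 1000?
The claim fails at x = 3:
x = 3: LHS = |3 - 3| = |0| = 0, RHS = |3 - 1| = |2| = 2; 0 ≥ 2 — FAILS

Because a single integer refutes it, the statement is false.

Answer: False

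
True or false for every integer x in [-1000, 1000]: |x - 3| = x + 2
The claim fails at x = 0:
x = 0: LHS = |0 - 3| = |-3| = 3, RHS = 0 + 2 = 2; 3 = 2 — FAILS

Because a single integer refutes it, the statement is false.

Answer: False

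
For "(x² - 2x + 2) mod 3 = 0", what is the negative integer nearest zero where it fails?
Testing negative integers from -1 downward:
x = -1: LHS = ((-1)² - 2·(-1) + 2) mod 3 = 5 mod 3 = 2; 2 = 0 — FAILS  ← closest negative counterexample to 0

Answer: x = -1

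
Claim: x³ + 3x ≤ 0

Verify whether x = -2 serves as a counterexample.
Substitute x = -2 into the relation:
x = -2: LHS = (-2)³ + 3·(-2) = -14; -14 ≤ 0 — holds

The claim holds here, so x = -2 is not a counterexample. (A counterexample exists elsewhere, e.g. x = 1.)

Answer: No, x = -2 is not a counterexample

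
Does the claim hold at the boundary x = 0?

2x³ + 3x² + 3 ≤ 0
x = 0: LHS = 2·0³ + 3·0² + 3 = 3; 3 ≤ 0 — FAILS

The relation fails at x = 0, so x = 0 is a counterexample.

Answer: No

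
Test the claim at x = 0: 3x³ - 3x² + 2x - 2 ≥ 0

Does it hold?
x = 0: LHS = 3·0³ - 3·0² + 2·0 - 2 = -2; -2 ≥ 0 — FAILS

The relation fails at x = 0, so x = 0 is a counterexample.

Answer: No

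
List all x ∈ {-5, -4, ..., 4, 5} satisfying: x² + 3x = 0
Holds for: {-3, 0}
Fails for: {-5, -4, -2, -1, 1, 2, 3, 4, 5}

Answer: {-3, 0}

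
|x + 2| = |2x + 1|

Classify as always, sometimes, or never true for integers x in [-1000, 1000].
Holds at x = 1: LHS = |1 + 2| = |3| = 3, RHS = |2·1 + 1| = |3| = 3; 3 = 3 — holds
Fails at x = 0: LHS = |0 + 2| = |2| = 2, RHS = |2·0 + 1| = |1| = 1; 2 = 1 — FAILS
It is satisfied by some integers in the range but not all.

Answer: Sometimes true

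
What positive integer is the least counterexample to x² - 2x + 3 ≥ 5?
Testing positive integers:
x = 1: LHS = 1² - 2·1 + 3 = 2; 2 ≥ 5 — FAILS  ← smallest positive counterexample

Answer: x = 1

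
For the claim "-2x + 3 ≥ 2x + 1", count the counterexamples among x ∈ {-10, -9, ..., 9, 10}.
Counterexamples in [-10, 10]: {1, 2, 3, 4, 5, 6, 7, 8, 9, 10}.

Counting them gives 10 values.

Answer: 10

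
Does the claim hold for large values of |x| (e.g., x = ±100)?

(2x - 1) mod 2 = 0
x = 100: LHS = (2·100 - 1) mod 2 = 199 mod 2 = 1; 1 = 0 — FAILS
x = -100: LHS = (2·(-100) - 1) mod 2 = (-201) mod 2 = 1; 1 = 0 — FAILS

Answer: No, fails for both x = 100 and x = -100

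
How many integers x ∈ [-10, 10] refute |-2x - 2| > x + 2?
Counterexamples in [-10, 10]: {-1, 0}.

Counting them gives 2 values.

Answer: 2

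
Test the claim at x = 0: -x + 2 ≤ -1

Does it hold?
x = 0: LHS = -0 + 2 = 2; 2 ≤ -1 — FAILS

The relation fails at x = 0, so x = 0 is a counterexample.

Answer: No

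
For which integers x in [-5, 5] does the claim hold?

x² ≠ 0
Holds for: {-5, -4, -3, -2, -1, 1, 2, 3, 4, 5}
Fails for: {0}

Answer: {-5, -4, -3, -2, -1, 1, 2, 3, 4, 5}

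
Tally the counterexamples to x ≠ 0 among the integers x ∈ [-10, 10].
Counterexamples in [-10, 10]: {0}.

Counting them gives 1 values.

Answer: 1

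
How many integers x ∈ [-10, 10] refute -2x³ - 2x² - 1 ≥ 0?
Counterexamples in [-10, 10]: {-1, 0, 1, 2, 3, 4, 5, 6, 7, 8, 9, 10}.

Counting them gives 12 values.

Answer: 12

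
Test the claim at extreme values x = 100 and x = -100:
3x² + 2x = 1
x = 100: LHS = 3·100² + 2·100 = 30200; 30200 = 1 — FAILS
x = -100: LHS = 3·(-100)² + 2·(-100) = 29800; 29800 = 1 — FAILS

Answer: No, fails for both x = 100 and x = -100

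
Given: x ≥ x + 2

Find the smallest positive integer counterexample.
Testing positive integers:
x = 1: RHS = 1 + 2 = 3; 1 ≥ 3 — FAILS  ← smallest positive counterexample

Answer: x = 1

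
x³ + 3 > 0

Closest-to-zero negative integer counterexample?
Testing negative integers from -1 downward:
x = -1: LHS = (-1)³ + 3 = 2; 2 > 0 — holds
x = -2: LHS = (-2)³ + 3 = -5; -5 > 0 — FAILS  ← closest negative counterexample to 0

Answer: x = -2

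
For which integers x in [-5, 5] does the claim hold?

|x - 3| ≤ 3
Holds for: {0, 1, 2, 3, 4, 5}
Fails for: {-5, -4, -3, -2, -1}

Answer: {0, 1, 2, 3, 4, 5}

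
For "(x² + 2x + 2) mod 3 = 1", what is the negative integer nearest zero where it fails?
Testing negative integers from -1 downward:
x = -1: LHS = ((-1)² + 2·(-1) + 2) mod 3 = 1 mod 3 = 1; 1 = 1 — holds
x = -2: LHS = ((-2)² + 2·(-2) + 2) mod 3 = 2 mod 3 = 2; 2 = 1 — FAILS  ← closest negative counterexample to 0

Answer: x = -2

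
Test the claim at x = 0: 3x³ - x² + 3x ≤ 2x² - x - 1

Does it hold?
x = 0: LHS = 3·0³ - 0² + 3·0 = 0, RHS = 2·0² - 0 - 1 = -1; 0 ≤ -1 — FAILS

The relation fails at x = 0, so x = 0 is a counterexample.

Answer: No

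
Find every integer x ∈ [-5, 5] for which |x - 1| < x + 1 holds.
Holds for: {1, 2, 3, 4, 5}
Fails for: {-5, -4, -3, -2, -1, 0}

Answer: {1, 2, 3, 4, 5}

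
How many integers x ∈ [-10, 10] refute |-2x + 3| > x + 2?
Counterexamples in [-10, 10]: {1, 2, 3, 4, 5}.

Counting them gives 5 values.

Answer: 5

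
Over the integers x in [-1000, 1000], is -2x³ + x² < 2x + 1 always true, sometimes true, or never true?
Holds at x = 0: LHS = -2·0³ + 0² = 0, RHS = 2·0 + 1 = 1; 0 < 1 — holds
Fails at x = -1: LHS = -2·(-1)³ + (-1)² = 3, RHS = 2·(-1) + 1 = -1; 3 < -1 — FAILS
It is satisfied by some integers in the range but not all.

Answer: Sometimes true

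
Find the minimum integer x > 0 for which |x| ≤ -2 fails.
Testing positive integers:
x = 1: LHS = |1| = 1; 1 ≤ -2 — FAILS  ← smallest positive counterexample

Answer: x = 1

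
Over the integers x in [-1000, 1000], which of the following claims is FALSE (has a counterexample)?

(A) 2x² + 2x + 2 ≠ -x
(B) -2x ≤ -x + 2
(A) Over all integers in [-1000, 1000], LHS − RHS is always positive; it is smallest at x = -1, where it equals 1:
x = -1: LHS = 2·(-1)² + 2·(-1) + 2 = 2, RHS = -(-1) = 1; 2 ≠ 1 — holds
At the ends of the range:
x = -1000: LHS = 2·(-1000)² + 2·(-1000) + 2 = 1998002, RHS = -(-1000) = 1000; 1998002 ≠ 1000 — holds
x = 1000: LHS = 2·1000² + 2·1000 + 2 = 2002002; 2002002 ≠ -1000 — holds
Hence LHS − RHS is never 0, i.e. the two sides are never equal, so the relation holds for every integer in [-1000, 1000].

(B) x = -3: LHS = -2·(-3) = 6, RHS = -(-3) + 2 = 5; 6 ≤ 5 — FAILS

Only (B) has a counterexample.

Answer: B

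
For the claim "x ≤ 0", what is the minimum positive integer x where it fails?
Testing positive integers:
x = 1: 1 ≤ 0 — FAILS  ← smallest positive counterexample

Answer: x = 1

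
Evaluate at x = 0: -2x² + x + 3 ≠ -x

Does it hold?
x = 0: LHS = -2·0² + 0 + 3 = 3, RHS = -0 = 0; 3 ≠ 0 — holds

The relation is satisfied at x = 0.

Answer: Yes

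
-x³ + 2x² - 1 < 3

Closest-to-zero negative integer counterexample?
Testing negative integers from -1 downward:
x = -1: LHS = -(-1)³ + 2·(-1)² - 1 = 2; 2 < 3 — holds
x = -2: LHS = -(-2)³ + 2·(-2)² - 1 = 15; 15 < 3 — FAILS  ← closest negative counterexample to 0

Answer: x = -2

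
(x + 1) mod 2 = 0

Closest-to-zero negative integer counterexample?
Testing negative integers from -1 downward:
x = -1: LHS = ((-1) + 1) mod 2 = 0 mod 2 = 0; 0 = 0 — holds
x = -2: LHS = ((-2) + 1) mod 2 = (-1) mod 2 = 1; 1 = 0 — FAILS  ← closest negative counterexample to 0

Answer: x = -2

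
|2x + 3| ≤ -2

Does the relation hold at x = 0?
x = 0: LHS = |2·0 + 3| = |3| = 3; 3 ≤ -2 — FAILS

The relation fails at x = 0, so x = 0 is a counterexample.

Answer: No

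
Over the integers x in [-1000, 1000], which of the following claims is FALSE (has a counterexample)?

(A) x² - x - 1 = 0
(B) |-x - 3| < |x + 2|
(A) x = 0: LHS = 0² - 0 - 1 = -1; -1 = 0 — FAILS
(B) x = 0: LHS = |-0 - 3| = |-3| = 3, RHS = |0 + 2| = |2| = 2; 3 < 2 — FAILS

Answer: Both A and B are false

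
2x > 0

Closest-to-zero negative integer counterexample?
Testing negative integers from -1 downward:
x = -1: LHS = 2·(-1) = -2; -2 > 0 — FAILS  ← closest negative counterexample to 0

Answer: x = -1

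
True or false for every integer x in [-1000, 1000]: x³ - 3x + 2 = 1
The claim fails at x = 0:
x = 0: LHS = 0³ - 3·0 + 2 = 2; 2 = 1 — FAILS

Because a single integer refutes it, the statement is false.

Answer: False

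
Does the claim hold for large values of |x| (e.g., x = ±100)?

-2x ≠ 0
x = 100: LHS = -2·100 = -200; -200 ≠ 0 — holds
x = -100: LHS = -2·(-100) = 200; 200 ≠ 0 — holds

Answer: Yes, holds for both x = 100 and x = -100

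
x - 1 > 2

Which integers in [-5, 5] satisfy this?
Holds for: {4, 5}
Fails for: {-5, -4, -3, -2, -1, 0, 1, 2, 3}

Answer: {4, 5}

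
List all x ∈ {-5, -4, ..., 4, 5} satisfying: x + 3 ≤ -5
Over all integers in [-5, 5], LHS − RHS is smallest at x = -5, where it equals 3:
x = -5: LHS = (-5) + 3 = -2; -2 ≤ -5 — FAILS
At the ends of the range:
x = 5: LHS = 5 + 3 = 8; 8 ≤ -5 — FAILS
Hence LHS − RHS is never zero or negative, i.e. LHS > RHS throughout, so the claimed relation (≤) fails for every integer in [-5, 5].

Answer: None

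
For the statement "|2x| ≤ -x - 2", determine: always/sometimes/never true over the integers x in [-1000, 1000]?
Over all integers in [-1000, 1000], LHS − RHS is smallest at x = 0, where it equals 2:
x = 0: LHS = |2·0| = |0| = 0, RHS = -0 - 2 = -2; 0 ≤ -2 — FAILS
At the ends of the range:
x = -1000: LHS = |2·(-1000)| = |-2000| = 2000, RHS = -(-1000) - 2 = 998; 2000 ≤ 998 — FAILS
x = 1000: LHS = |2·1000| = |2000| = 2000, RHS = -1000 - 2 = -1002; 2000 ≤ -1002 — FAILS
Hence LHS − RHS is never zero or negative, i.e. LHS > RHS throughout, so the claimed relation (≤) fails for every integer in [-1000, 1000].

No integer in the range satisfies it.

Answer: Never true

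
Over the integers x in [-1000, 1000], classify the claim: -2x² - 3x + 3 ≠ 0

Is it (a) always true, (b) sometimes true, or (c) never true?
Track d = LHS − RHS over the integers in [-1000, 1000]. Equality would need d = 0, but d changes sign only between consecutive integers, jumping over 0:
x = -3: LHS = -2·(-3)² - 3·(-3) + 3 = -6; -6 ≠ 0 — holds  (d = -6)
x = -2: LHS = -2·(-2)² - 3·(-2) + 3 = 1; 1 ≠ 0 — holds  (d = 1)
x = 0: LHS = -2·0² - 3·0 + 3 = 3; 3 ≠ 0 — holds  (d = 3)
x = 1: LHS = -2·1² - 3·1 + 3 = -2; -2 ≠ 0 — holds  (d = -2)
Away from these crossings d keeps a constant sign, and checking every integer in [-1000, 1000] confirms d ≠ 0 throughout. Hence the two sides are never equal, so the relation holds for every integer in [-1000, 1000].

No counterexample exists.

Answer: Always true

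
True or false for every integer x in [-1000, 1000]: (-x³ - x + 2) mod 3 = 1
The claim fails at x = 0:
x = 0: LHS = (-0³ - 0 + 2) mod 3 = 2 mod 3 = 2; 2 = 1 — FAILS

Because a single integer refutes it, the statement is false.

Answer: False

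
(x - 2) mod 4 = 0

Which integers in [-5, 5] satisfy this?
Holds for: {-2, 2}
Fails for: {-5, -4, -3, -1, 0, 1, 3, 4, 5}

Answer: {-2, 2}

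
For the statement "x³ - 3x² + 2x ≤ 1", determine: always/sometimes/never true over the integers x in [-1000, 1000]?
Holds at x = 0: LHS = 0³ - 3·0² + 2·0 = 0; 0 ≤ 1 — holds
Fails at x = 3: LHS = 3³ - 3·3² + 2·3 = 6; 6 ≤ 1 — FAILS
It is satisfied by some integers in the range but not all.

Answer: Sometimes true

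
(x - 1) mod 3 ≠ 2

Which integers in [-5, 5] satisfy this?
Holds for: {-5, -4, -2, -1, 1, 2, 4, 5}
Fails for: {-3, 0, 3}

Answer: {-5, -4, -2, -1, 1, 2, 4, 5}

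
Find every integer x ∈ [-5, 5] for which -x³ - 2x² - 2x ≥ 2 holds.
Holds for: {-5, -4, -3, -2}
Fails for: {-1, 0, 1, 2, 3, 4, 5}

Answer: {-5, -4, -3, -2}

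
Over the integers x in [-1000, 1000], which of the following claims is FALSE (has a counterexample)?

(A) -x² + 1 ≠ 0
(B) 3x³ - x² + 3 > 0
(A) x = 1: LHS = -1² + 1 = 0; 0 ≠ 0 — FAILS
(B) x = -1: LHS = 3·(-1)³ - (-1)² + 3 = -1; -1 > 0 — FAILS

Answer: Both A and B are false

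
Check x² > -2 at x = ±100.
x = 100: LHS = 100² = 10000; 10000 > -2 — holds
x = -100: LHS = (-100)² = 10000; 10000 > -2 — holds

Answer: Yes, holds for both x = 100 and x = -100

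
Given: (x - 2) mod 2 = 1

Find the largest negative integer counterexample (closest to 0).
Testing negative integers from -1 downward:
x = -1: LHS = ((-1) - 2) mod 2 = (-3) mod 2 = 1; 1 = 1 — holds
x = -2: LHS = ((-2) - 2) mod 2 = (-4) mod 2 = 0; 0 = 1 — FAILS  ← closest negative counterexample to 0

Answer: x = -2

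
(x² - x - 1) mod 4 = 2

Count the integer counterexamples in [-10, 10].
Counterexamples in [-10, 10]: {-10, -9, -8, -7, -6, -5, -4, -3, -2, -1, 0, 1, 2, 3, 4, 5, 6, 7, 8, 9, 10}.

Counting them gives 21 values.

Answer: 21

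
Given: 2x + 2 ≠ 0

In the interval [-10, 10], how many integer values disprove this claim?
Counterexamples in [-10, 10]: {-1}.

Counting them gives 1 values.

Answer: 1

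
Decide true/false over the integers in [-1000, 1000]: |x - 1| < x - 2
The claim fails at x = 0:
x = 0: LHS = |0 - 1| = |-1| = 1, RHS = 0 - 2 = -2; 1 < -2 — FAILS

Because a single integer refutes it, the statement is false.

Answer: False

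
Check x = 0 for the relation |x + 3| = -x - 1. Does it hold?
x = 0: LHS = |0 + 3| = |3| = 3, RHS = -0 - 1 = -1; 3 = -1 — FAILS

The relation fails at x = 0, so x = 0 is a counterexample.

Answer: No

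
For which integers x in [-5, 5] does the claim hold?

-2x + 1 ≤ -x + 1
Holds for: {0, 1, 2, 3, 4, 5}
Fails for: {-5, -4, -3, -2, -1}

Answer: {0, 1, 2, 3, 4, 5}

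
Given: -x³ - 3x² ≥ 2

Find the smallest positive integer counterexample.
Testing positive integers:
x = 1: LHS = -1³ - 3·1² = -4; -4 ≥ 2 — FAILS  ← smallest positive counterexample

Answer: x = 1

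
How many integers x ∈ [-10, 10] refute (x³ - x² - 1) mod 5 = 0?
Counterexamples in [-10, 10]: {-10, -9, -8, -7, -6, -5, -4, -3, -2, -1, 0, 1, 2, 3, 4, 5, 6, 7, 8, 9, 10}.

Counting them gives 21 values.

Answer: 21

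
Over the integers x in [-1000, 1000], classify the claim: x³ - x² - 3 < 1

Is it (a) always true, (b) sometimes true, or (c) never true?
Holds at x = 0: LHS = 0³ - 0² - 3 = -3; -3 < 1 — holds
Fails at x = 2: LHS = 2³ - 2² - 3 = 1; 1 < 1 — FAILS
It is satisfied by some integers in the range but not all.

Answer: Sometimes true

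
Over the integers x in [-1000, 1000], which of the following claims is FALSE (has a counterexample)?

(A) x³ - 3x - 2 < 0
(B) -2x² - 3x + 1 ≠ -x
(A) x = -1: LHS = (-1)³ - 3·(-1) - 2 = 0; 0 < 0 — FAILS

(B) Track d = LHS − RHS over the integers in [-1000, 1000]. Equality would need d = 0, but d changes sign only between consecutive integers, jumping over 0:
x = -2: LHS = -2·(-2)² - 3·(-2) + 1 = -1, RHS = -(-2) = 2; -1 ≠ 2 — holds  (d = -3)
x = -1: LHS = -2·(-1)² - 3·(-1) + 1 = 2, RHS = -(-1) = 1; 2 ≠ 1 — holds  (d = 1)
x = 0: LHS = -2·0² - 3·0 + 1 = 1, RHS = -0 = 0; 1 ≠ 0 — holds  (d = 1)
x = 1: LHS = -2·1² - 3·1 + 1 = -4; -4 ≠ -1 — holds  (d = -3)
Away from these crossings d keeps a constant sign, and checking every integer in [-1000, 1000] confirms d ≠ 0 throughout. Hence the two sides are never equal, so the relation holds for every integer in [-1000, 1000].

Only (A) has a counterexample.

Answer: A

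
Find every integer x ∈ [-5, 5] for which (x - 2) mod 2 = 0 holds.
Holds for: {-4, -2, 0, 2, 4}
Fails for: {-5, -3, -1, 1, 3, 5}

Answer: {-4, -2, 0, 2, 4}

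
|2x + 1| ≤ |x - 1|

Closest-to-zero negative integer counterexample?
Testing negative integers from -1 downward:
x = -1: LHS = |2·(-1) + 1| = |-1| = 1, RHS = |(-1) - 1| = |-2| = 2; 1 ≤ 2 — holds
x = -2: LHS = |2·(-2) + 1| = |-3| = 3, RHS = |(-2) - 1| = |-3| = 3; 3 ≤ 3 — holds
x = -3: LHS = |2·(-3) + 1| = |-5| = 5, RHS = |(-3) - 1| = |-4| = 4; 5 ≤ 4 — FAILS  ← closest negative counterexample to 0

Answer: x = -3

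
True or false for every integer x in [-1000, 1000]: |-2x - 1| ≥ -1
An absolute value is never negative, so the left side is ≥ 0 for every x, while the right side is -1. Tightest case in [-1000, 1000] is x = 0:
x = 0: LHS = |-2·0 - 1| = |-1| = 1; 1 ≥ -1 — holds
Hence LHS − RHS is never negative, i.e. LHS ≥ RHS throughout, so the relation holds for every integer in [-1000, 1000].

No counterexample exists.

Answer: True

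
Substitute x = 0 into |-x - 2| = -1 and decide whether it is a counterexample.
Substitute x = 0 into the relation:
x = 0: LHS = |-0 - 2| = |-2| = 2; 2 = -1 — FAILS

Since the claim fails at x = 0, this value is a counterexample.

Answer: Yes, x = 0 is a counterexample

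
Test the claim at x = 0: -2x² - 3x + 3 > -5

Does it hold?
x = 0: LHS = -2·0² - 3·0 + 3 = 3; 3 > -5 — holds

The relation is satisfied at x = 0.

Answer: Yes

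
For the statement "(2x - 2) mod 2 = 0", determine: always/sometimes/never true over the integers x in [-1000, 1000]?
For a polynomial with integer coefficients, its value mod 2 depends only on x mod 2, so it suffices to check one representative of each residue class, x = 0, 1:
x = 0: LHS = (2·0 - 2) mod 2 = (-2) mod 2 = 0; 0 = 0 — holds
x = 1: LHS = (2·1 - 2) mod 2 = 0 mod 2 = 0; 0 = 0 — holds
The relation holds in every residue class, so the relation holds for every integer in [-1000, 1000].

No counterexample exists.

Answer: Always true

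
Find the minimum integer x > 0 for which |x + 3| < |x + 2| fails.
Testing positive integers:
x = 1: LHS = |1 + 3| = |4| = 4, RHS = |1 + 2| = |3| = 3; 4 < 3 — FAILS  ← smallest positive counterexample

Answer: x = 1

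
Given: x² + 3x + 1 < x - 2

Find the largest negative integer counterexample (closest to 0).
Testing negative integers from -1 downward:
x = -1: LHS = (-1)² + 3·(-1) + 1 = -1, RHS = (-1) - 2 = -3; -1 < -3 — FAILS  ← closest negative counterexample to 0

Answer: x = -1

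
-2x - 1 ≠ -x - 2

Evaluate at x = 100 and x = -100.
x = 100: LHS = -2·100 - 1 = -201, RHS = -100 - 2 = -102; -201 ≠ -102 — holds
x = -100: LHS = -2·(-100) - 1 = 199, RHS = -(-100) - 2 = 98; 199 ≠ 98 — holds

Answer: Yes, holds for both x = 100 and x = -100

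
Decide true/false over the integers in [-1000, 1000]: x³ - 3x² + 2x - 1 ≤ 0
The claim fails at x = 3:
x = 3: LHS = 3³ - 3·3² + 2·3 - 1 = 5; 5 ≤ 0 — FAILS

Because a single integer refutes it, the statement is false.

Answer: False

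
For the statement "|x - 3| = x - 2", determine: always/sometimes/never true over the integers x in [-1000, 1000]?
Track d = LHS − RHS over the integers in [-1000, 1000]. Equality would need d = 0, but d changes sign only between consecutive integers, jumping over 0:
x = 2: LHS = |2 - 3| = |-1| = 1, RHS = 2 - 2 = 0; 1 = 0 — FAILS  (d = 1)
x = 3: LHS = |3 - 3| = |0| = 0, RHS = 3 - 2 = 1; 0 = 1 — FAILS  (d = -1)
Away from these crossings d keeps a constant sign, and checking every integer in [-1000, 1000] confirms d ≠ 0 throughout. Hence the two sides are never equal, so the claimed relation (=) fails for every integer in [-1000, 1000].

No integer in the range satisfies it.

Answer: Never true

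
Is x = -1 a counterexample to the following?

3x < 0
Substitute x = -1 into the relation:
x = -1: LHS = 3·(-1) = -3; -3 < 0 — holds

The claim holds here, so x = -1 is not a counterexample. (A counterexample exists elsewhere, e.g. x = 0.)

Answer: No, x = -1 is not a counterexample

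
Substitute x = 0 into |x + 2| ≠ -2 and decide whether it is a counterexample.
Substitute x = 0 into the relation:
x = 0: LHS = |0 + 2| = |2| = 2; 2 ≠ -2 — holds

The relation holds at x = 0, so it is not a counterexample.

Answer: No, x = 0 is not a counterexample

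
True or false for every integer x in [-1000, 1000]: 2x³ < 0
The claim fails at x = 0:
x = 0: LHS = 2·0³ = 0; 0 < 0 — FAILS

Because a single integer refutes it, the statement is false.

Answer: False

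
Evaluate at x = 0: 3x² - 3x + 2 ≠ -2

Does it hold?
x = 0: LHS = 3·0² - 3·0 + 2 = 2; 2 ≠ -2 — holds

The relation is satisfied at x = 0.

Answer: Yes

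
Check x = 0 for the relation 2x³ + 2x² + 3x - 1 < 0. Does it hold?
x = 0: LHS = 2·0³ + 2·0² + 3·0 - 1 = -1; -1 < 0 — holds

The relation is satisfied at x = 0.

Answer: Yes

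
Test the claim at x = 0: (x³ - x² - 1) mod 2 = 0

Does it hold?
x = 0: LHS = (0³ - 0² - 1) mod 2 = (-1) mod 2 = 1; 1 = 0 — FAILS

The relation fails at x = 0, so x = 0 is a counterexample.

Answer: No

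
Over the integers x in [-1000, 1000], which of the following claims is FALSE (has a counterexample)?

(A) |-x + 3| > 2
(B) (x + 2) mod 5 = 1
(A) x = 1: LHS = |-1 + 3| = |2| = 2; 2 > 2 — FAILS
(B) x = 0: LHS = (0 + 2) mod 5 = 2 mod 5 = 2; 2 = 1 — FAILS

Answer: Both A and B are false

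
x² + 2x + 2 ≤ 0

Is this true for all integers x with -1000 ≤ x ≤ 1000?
The claim fails at x = 0:
x = 0: LHS = 0² + 2·0 + 2 = 2; 2 ≤ 0 — FAILS

Because a single integer refutes it, the statement is false.

Answer: False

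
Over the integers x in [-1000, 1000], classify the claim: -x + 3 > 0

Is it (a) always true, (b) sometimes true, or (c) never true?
Holds at x = 0: LHS = -0 + 3 = 3; 3 > 0 — holds
Fails at x = 3: LHS = -3 + 3 = 0; 0 > 0 — FAILS
It is satisfied by some integers in the range but not all.

Answer: Sometimes true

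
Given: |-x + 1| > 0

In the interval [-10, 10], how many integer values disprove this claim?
Counterexamples in [-10, 10]: {1}.

Counting them gives 1 values.

Answer: 1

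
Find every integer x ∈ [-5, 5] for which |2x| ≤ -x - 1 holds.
Over all integers in [-5, 5], LHS − RHS is smallest at x = 0, where it equals 1:
x = 0: LHS = |2·0| = |0| = 0, RHS = -0 - 1 = -1; 0 ≤ -1 — FAILS
At the ends of the range:
x = -5: LHS = |2·(-5)| = |-10| = 10, RHS = -(-5) - 1 = 4; 10 ≤ 4 — FAILS
x = 5: LHS = |2·5| = |10| = 10, RHS = -5 - 1 = -6; 10 ≤ -6 — FAILS
Hence LHS − RHS is never zero or negative, i.e. LHS > RHS throughout, so the claimed relation (≤) fails for every integer in [-5, 5].

Answer: None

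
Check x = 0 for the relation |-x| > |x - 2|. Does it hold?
x = 0: LHS = |-0| = |0| = 0, RHS = |0 - 2| = |-2| = 2; 0 > 2 — FAILS

The relation fails at x = 0, so x = 0 is a counterexample.

Answer: No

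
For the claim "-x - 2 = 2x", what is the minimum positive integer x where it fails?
Testing positive integers:
x = 1: LHS = -1 - 2 = -3, RHS = 2·1 = 2; -3 = 2 — FAILS  ← smallest positive counterexample

Answer: x = 1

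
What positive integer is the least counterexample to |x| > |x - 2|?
Testing positive integers:
x = 1: LHS = |1| = 1, RHS = |1 - 2| = |-1| = 1; 1 > 1 — FAILS  ← smallest positive counterexample

Answer: x = 1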